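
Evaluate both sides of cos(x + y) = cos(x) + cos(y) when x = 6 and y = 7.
LHS = cos(6 + 7) = cos(13) ≈ 0.9074
RHS = cos(6) + cos(7) ≈ 1.714

LHS ≠ RHS (they differ by about 0.8066), so the equation does not hold here.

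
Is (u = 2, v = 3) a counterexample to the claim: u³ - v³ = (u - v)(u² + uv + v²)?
No

Substituting u = 2, v = 3:
LHS = 2³ - 3³ = -19
RHS = (2 - 3)(2² + 2·3 + 3²) = -19

The sides agree, so this pair does not disprove the claim.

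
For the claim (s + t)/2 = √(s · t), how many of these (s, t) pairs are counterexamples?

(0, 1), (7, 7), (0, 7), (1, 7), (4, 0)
Testing each pair:
(0, 1): LHS = 1/2, RHS = 0 → counterexample
(7, 7): LHS = 7, RHS = 7 → satisfies claim
(0, 7): LHS = 7/2, RHS = 0 → counterexample
(1, 7): LHS = 4, RHS = √(7) ≈ 2.646 → counterexample
(4, 0): LHS = 2, RHS = 0 → counterexample

That makes 4 counterexamples.

Answer: 4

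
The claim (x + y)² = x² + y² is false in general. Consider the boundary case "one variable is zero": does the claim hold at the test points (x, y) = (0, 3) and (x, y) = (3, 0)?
At (0, 3): LHS = 9, RHS = 9 → equal
At (3, 0): LHS = 9, RHS = 9 → equal

So the claim does hold at both of these boundary points, even though it is not an identity.

Answer: Yes, holds at both test points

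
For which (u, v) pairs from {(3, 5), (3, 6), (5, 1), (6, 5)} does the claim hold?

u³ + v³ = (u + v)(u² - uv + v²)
All pairs

Testing each pair:
(3, 5): LHS = 152, RHS = 152 → holds
(3, 6): LHS = 243, RHS = 243 → holds
(5, 1): LHS = 126, RHS = 126 → holds
(6, 5): LHS = 341, RHS = 341 → holds

Every pair satisfies the claim.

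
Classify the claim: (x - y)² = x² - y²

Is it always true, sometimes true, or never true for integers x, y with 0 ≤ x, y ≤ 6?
It holds at (x, y) = (5, 5) (both sides equal 0), but fails at (x, y) = (1, 4) (LHS = 9, RHS = -15).

Answer: Sometimes true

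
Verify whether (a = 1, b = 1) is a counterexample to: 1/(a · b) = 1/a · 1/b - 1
Substituting a = 1, b = 1:
LHS = 1/(1 · 1) = 1
RHS = 1/1 · 1/1 - 1 = 0

Since LHS ≠ RHS, this pair disproves the claim.

Answer: Yes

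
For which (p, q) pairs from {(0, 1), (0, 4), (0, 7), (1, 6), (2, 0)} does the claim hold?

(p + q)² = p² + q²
(0, 1), (0, 4), (0, 7), (2, 0)

Testing each pair:
(0, 1): LHS = 1, RHS = 1 → holds
(0, 4): LHS = 16, RHS = 16 → holds
(0, 7): LHS = 49, RHS = 49 → holds
(1, 6): LHS = 49, RHS = 37 → fails
(2, 0): LHS = 4, RHS = 4 → holds

4 of 5 pairs satisfy the claim.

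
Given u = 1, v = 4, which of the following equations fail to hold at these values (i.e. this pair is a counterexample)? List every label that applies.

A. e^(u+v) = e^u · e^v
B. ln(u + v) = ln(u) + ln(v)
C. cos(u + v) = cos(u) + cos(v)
Evaluating each claim at the given values:
A. LHS = e^5 ≈ 148.4, RHS = e^5 ≈ 148.4 → holds here (LHS = RHS)
B. LHS = ln(5) ≈ 1.609, RHS = ln(4) ≈ 1.386 → fails here (LHS ≠ RHS)
C. LHS = cos(5) ≈ 0.2837, RHS = cos(4) + cos(1) ≈ -0.1133 → fails here (LHS ≠ RHS)

Answer: B, C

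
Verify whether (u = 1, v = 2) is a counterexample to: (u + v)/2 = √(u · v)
Substituting u = 1, v = 2:
LHS = (1 + 2)/2 = 3/2
RHS = √(1 · 2) = √(2) ≈ 1.414

Since LHS ≠ RHS, this pair disproves the claim.

Answer: Yes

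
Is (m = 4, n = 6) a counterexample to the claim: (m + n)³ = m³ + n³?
Yes

Substituting m = 4, n = 6:
LHS = (4 + 6)³ = 1000
RHS = 4³ + 6³ = 280

Since LHS ≠ RHS, this pair disproves the claim.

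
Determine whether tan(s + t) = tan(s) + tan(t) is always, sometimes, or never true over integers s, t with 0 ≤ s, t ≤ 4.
Sometimes true

It holds at (s, t) = (2, 0) (both sides equal tan(2) ≈ -2.185), but fails at (s, t) = (2, 4) (LHS = tan(6) ≈ -0.291, RHS = tan(2) + tan(4) ≈ -1.027).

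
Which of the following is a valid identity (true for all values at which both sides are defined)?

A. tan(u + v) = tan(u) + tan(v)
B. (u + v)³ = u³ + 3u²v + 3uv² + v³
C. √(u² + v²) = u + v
B

A: fails at (2, 3) — LHS = tan(5) ≈ -3.381, RHS = tan(2) + tan(3) ≈ -2.328.
B: holds — e.g. at (4, 6), both sides equal 1000.
C: fails at (1, 2) — LHS = √(5) ≈ 2.236, RHS = 3.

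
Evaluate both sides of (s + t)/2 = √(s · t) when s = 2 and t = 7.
LHS = (2 + 7)/2 = 9/2
RHS = √(2 · 7) = √(14) ≈ 3.742

LHS ≠ RHS (they differ by about 0.7583), so the equation does not hold here.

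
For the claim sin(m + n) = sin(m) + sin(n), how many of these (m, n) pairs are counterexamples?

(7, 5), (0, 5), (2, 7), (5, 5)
Testing each pair:
(7, 5): LHS = sin(12) ≈ -0.5366, RHS = sin(5) + sin(7) ≈ -0.3019 → counterexample
(0, 5): LHS = sin(5) ≈ -0.9589, RHS = sin(5) ≈ -0.9589 → satisfies claim
(2, 7): LHS = sin(9) ≈ 0.4121, RHS = sin(7) + sin(2) ≈ 1.566 → counterexample
(5, 5): LHS = sin(10) ≈ -0.544, RHS = 2·sin(5) ≈ -1.918 → counterexample

That makes 3 counterexamples.

Answer: 3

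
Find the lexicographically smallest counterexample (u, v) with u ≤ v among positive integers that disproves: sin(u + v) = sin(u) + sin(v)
Substituting (1, 1) into the claim:
LHS = sin(1 + 1) = sin(2) ≈ 0.9093
RHS = sin(1) + sin(1) = 2·sin(1) ≈ 1.683

Since LHS ≠ RHS, this pair disproves the claim, and no lexicographically smaller pair (u ≤ v, positive integers) does.

For instance (3, 5) is also a counterexample (LHS = sin(8) ≈ 0.9894, RHS = sin(5) + sin(3) ≈ -0.8178), but it's lexicographically larger.

Answer: (u, v) = (1, 1)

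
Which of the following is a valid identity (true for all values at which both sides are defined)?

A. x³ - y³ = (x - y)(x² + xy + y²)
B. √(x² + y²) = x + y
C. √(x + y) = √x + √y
A

A: holds — e.g. at (4, 4), both sides equal 0.
B: fails at (1, 4) — LHS = √(17) ≈ 4.123, RHS = 5.
C: fails at (2, 7) — LHS = 3, RHS = √(2) + √(7) ≈ 4.06.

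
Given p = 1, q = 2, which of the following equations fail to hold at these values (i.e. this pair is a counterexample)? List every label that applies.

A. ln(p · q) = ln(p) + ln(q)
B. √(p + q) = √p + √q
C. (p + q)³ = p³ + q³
Evaluating each claim at the given values:
A. LHS = ln(2) ≈ 0.6931, RHS = ln(2) ≈ 0.6931 → holds here (LHS = RHS)
B. LHS = √(3) ≈ 1.732, RHS = 1 + √(2) ≈ 2.414 → fails here (LHS ≠ RHS)
C. LHS = 27, RHS = 9 → fails here (LHS ≠ RHS)

Answer: B, C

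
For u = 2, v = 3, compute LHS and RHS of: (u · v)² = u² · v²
LHS = (2 · 3)² = 36
RHS = 2² · 3² = 36

LHS = RHS: the two sides agree.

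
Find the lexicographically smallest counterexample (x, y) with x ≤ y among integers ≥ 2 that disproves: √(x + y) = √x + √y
Substituting (2, 2) into the claim:
LHS = √(2 + 2) = 2
RHS = √2 + √2 = 2·√(2) ≈ 2.828

Since LHS ≠ RHS, this pair disproves the claim, and no lexicographically smaller pair (x ≤ y, integers ≥ 2) does.

For instance (4, 4) is also a counterexample (LHS = 2·√(2) ≈ 2.828, RHS = 4), but it's lexicographically larger.

Answer: (x, y) = (2, 2)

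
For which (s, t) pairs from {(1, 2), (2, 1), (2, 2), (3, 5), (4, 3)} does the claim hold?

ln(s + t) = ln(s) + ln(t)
(2, 2)

Testing each pair:
(1, 2): LHS = ln(3) ≈ 1.099, RHS = ln(2) ≈ 0.6931 → fails
(2, 1): LHS = ln(3) ≈ 1.099, RHS = ln(2) ≈ 0.6931 → fails
(2, 2): LHS = ln(4) ≈ 1.386, RHS = 2·ln(2) ≈ 1.386 → holds
(3, 5): LHS = ln(8) ≈ 2.079, RHS = ln(3) + ln(5) ≈ 2.708 → fails
(4, 3): LHS = ln(7) ≈ 1.946, RHS = ln(3) + ln(4) ≈ 2.485 → fails

1 of 5 pairs satisfies the claim.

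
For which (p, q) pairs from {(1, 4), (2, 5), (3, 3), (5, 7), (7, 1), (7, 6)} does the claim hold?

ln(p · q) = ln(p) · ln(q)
None

Testing each pair:
(1, 4): LHS = ln(4) ≈ 1.386, RHS = 0 → fails
(2, 5): LHS = ln(10) ≈ 2.303, RHS = ln(2)·ln(5) ≈ 1.116 → fails
(3, 3): LHS = ln(9) ≈ 2.197, RHS = ln(3)² ≈ 1.207 → fails
(5, 7): LHS = ln(35) ≈ 3.555, RHS = ln(5)·ln(7) ≈ 3.132 → fails
(7, 1): LHS = ln(7) ≈ 1.946, RHS = 0 → fails
(7, 6): LHS = ln(42) ≈ 3.738, RHS = ln(6)·ln(7) ≈ 3.487 → fails

No pair satisfies the claim.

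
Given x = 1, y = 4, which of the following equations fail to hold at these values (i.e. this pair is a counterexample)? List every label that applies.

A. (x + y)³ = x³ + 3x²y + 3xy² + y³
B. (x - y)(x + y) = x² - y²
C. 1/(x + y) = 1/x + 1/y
Evaluating each claim at the given values:
A. LHS = 125, RHS = 125 → holds here (LHS = RHS)
B. LHS = -15, RHS = -15 → holds here (LHS = RHS)
C. LHS = 1/5, RHS = 5/4 → fails here (LHS ≠ RHS)

Answer: C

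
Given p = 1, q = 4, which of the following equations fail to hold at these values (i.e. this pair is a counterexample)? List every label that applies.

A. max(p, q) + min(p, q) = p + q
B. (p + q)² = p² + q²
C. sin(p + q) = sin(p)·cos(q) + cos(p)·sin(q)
Evaluating each claim at the given values:
A. LHS = 5, RHS = 5 → holds here (LHS = RHS)
B. LHS = 25, RHS = 17 → fails here (LHS ≠ RHS)
C. LHS = sin(5) ≈ -0.9589, RHS = sin(1)·cos(4) + sin(4)·cos(1) ≈ -0.9589 → holds here (LHS = RHS)

Answer: B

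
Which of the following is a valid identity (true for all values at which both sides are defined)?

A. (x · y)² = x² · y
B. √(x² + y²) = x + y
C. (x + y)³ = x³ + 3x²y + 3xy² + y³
A: fails at (1, 3) — LHS = 9, RHS = 3.
B: fails at (1, 2) — LHS = √(5) ≈ 2.236, RHS = 3.
C: holds — e.g. at (3, 7), both sides equal 1000.

Answer: C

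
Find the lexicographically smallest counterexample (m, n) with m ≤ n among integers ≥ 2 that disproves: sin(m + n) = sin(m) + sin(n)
(m, n) = (2, 2)

Substituting (2, 2) into the claim:
LHS = sin(2 + 2) = sin(4) ≈ -0.7568
RHS = sin(2) + sin(2) = 2·sin(2) ≈ 1.819

Since LHS ≠ RHS, this pair disproves the claim, and no lexicographically smaller pair (m ≤ n, integers ≥ 2) does.

For instance (4, 9) is also a counterexample (LHS = sin(13) ≈ 0.4202, RHS = sin(4) + sin(9) ≈ -0.3447), but it's lexicographically larger.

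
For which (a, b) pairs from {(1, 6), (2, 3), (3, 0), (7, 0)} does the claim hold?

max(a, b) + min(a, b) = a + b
All pairs

Testing each pair:
(1, 6): LHS = 7, RHS = 7 → holds
(2, 3): LHS = 5, RHS = 5 → holds
(3, 0): LHS = 3, RHS = 3 → holds
(7, 0): LHS = 7, RHS = 7 → holds

Every pair satisfies the claim.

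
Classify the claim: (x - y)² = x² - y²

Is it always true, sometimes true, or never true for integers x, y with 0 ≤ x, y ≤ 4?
It holds at (x, y) = (2, 2) (both sides equal 0), but fails at (x, y) = (0, 4) (LHS = 16, RHS = -16).

Answer: Sometimes true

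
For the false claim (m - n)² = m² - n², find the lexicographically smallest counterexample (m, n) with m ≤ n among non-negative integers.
(m, n) = (0, 1)

At (0, 0): both sides equal 0, so it holds there.

Substituting (0, 1) into the claim:
LHS = (0 - 1)² = 1
RHS = 0² - 1² = -1

Since LHS ≠ RHS, this pair disproves the claim, and no lexicographically smaller pair (m ≤ n, non-negative integers) does.

For instance (4, 7) is also a counterexample (LHS = 9, RHS = -33), but it's lexicographically larger.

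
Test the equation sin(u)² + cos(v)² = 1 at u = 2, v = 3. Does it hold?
Fails

Substituting u = 2, v = 3:

LHS = sin(2)² + cos(3)² ≈ 1.807
RHS = 1

LHS ≠ RHS, so the equation does not hold at this point.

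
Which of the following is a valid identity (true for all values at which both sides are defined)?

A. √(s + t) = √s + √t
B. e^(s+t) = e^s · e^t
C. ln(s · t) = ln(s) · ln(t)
B

A: fails at (2, 7) — LHS = 3, RHS = √(2) + √(7) ≈ 4.06.
B: holds — e.g. at (2, 4), both sides equal e^6 ≈ 403.4.
C: fails at (1, 3) — LHS = ln(3) ≈ 1.099, RHS = 0.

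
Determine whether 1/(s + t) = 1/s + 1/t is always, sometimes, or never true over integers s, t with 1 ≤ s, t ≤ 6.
Never true

The claim fails for every pair in the range. For instance at (s, t) = (6, 2): LHS = 1/8, RHS = 2/3.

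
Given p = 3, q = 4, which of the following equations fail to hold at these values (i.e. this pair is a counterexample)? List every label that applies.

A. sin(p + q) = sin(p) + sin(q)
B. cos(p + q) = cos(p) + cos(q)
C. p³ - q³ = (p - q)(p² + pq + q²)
Evaluating each claim at the given values:
A. LHS = sin(7) ≈ 0.657, RHS = sin(4) + sin(3) ≈ -0.6157 → fails here (LHS ≠ RHS)
B. LHS = cos(7) ≈ 0.7539, RHS = cos(3) + cos(4) ≈ -1.644 → fails here (LHS ≠ RHS)
C. LHS = -37, RHS = -37 → holds here (LHS = RHS)

Answer: A, B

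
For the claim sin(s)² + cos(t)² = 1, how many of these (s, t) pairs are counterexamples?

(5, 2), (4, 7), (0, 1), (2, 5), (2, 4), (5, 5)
5

Testing each pair:
(5, 2): LHS = cos(2)² + sin(5)² ≈ 1.093, RHS = 1 → counterexample
(4, 7): LHS = cos(7)² + sin(4)² ≈ 1.141, RHS = 1 → counterexample
(0, 1): LHS = cos(1)² ≈ 0.2919, RHS = 1 → counterexample
(2, 5): LHS = cos(5)² + sin(2)² ≈ 0.9073, RHS = 1 → counterexample
(2, 4): LHS = cos(4)² + sin(2)² ≈ 1.254, RHS = 1 → counterexample
(5, 5): LHS = cos(5)² + sin(5)² = 1, RHS = 1 → satisfies claim

That makes 5 counterexamples.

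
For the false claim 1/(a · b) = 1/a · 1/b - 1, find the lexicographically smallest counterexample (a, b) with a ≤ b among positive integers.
Substituting (1, 1) into the claim:
LHS = 1/(1 · 1) = 1
RHS = 1/1 · 1/1 - 1 = 0

Since LHS ≠ RHS, this pair disproves the claim, and no lexicographically smaller pair (a ≤ b, positive integers) does.

For instance (1, 8) is also a counterexample (LHS = 1/8, RHS = -7/8), but it's lexicographically larger.

Answer: (a, b) = (1, 1)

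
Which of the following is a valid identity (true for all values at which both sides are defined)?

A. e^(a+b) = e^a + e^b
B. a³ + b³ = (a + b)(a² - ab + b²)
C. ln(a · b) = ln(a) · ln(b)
A: fails at (1, 2) — LHS = e^3 ≈ 20.09, RHS = e + e^2 ≈ 10.11.
B: holds — e.g. at (4, 6), both sides equal 280.
C: fails at (3, 7) — LHS = ln(21) ≈ 3.045, RHS = ln(3)·ln(7) ≈ 2.138.

Answer: B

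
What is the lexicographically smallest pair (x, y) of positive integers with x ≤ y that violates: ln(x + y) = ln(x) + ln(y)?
(x, y) = (1, 1)

Substituting (1, 1) into the claim:
LHS = ln(1 + 1) = ln(2) ≈ 0.6931
RHS = ln(1) + ln(1) = 0

Since LHS ≠ RHS, this pair disproves the claim, and no lexicographically smaller pair (x ≤ y, positive integers) does.

For instance (3, 5) is also a counterexample (LHS = ln(8) ≈ 2.079, RHS = ln(3) + ln(5) ≈ 2.708), but it's lexicographically larger.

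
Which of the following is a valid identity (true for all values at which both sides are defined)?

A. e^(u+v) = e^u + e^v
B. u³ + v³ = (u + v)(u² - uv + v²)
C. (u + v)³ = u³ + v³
B

A: fails at (1, 2) — LHS = e^3 ≈ 20.09, RHS = e + e^2 ≈ 10.11.
B: holds — e.g. at (2, 2), both sides equal 16.
C: fails at (5, 8) — LHS = 2197, RHS = 637.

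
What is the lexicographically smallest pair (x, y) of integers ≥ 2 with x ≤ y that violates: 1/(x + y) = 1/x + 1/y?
(x, y) = (2, 2)

Substituting (2, 2) into the claim:
LHS = 1/(2 + 2) = 1/4
RHS = 1/2 + 1/2 = 1

Since LHS ≠ RHS, this pair disproves the claim, and no lexicographically smaller pair (x ≤ y, integers ≥ 2) does.

For instance (4, 9) is also a counterexample (LHS = 1/13, RHS = 13/36), but it's lexicographically larger.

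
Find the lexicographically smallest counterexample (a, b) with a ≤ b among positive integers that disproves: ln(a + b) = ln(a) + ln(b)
Substituting (1, 1) into the claim:
LHS = ln(1 + 1) = ln(2) ≈ 0.6931
RHS = ln(1) + ln(1) = 0

Since LHS ≠ RHS, this pair disproves the claim, and no lexicographically smaller pair (a ≤ b, positive integers) does.

For instance (2, 4) is also a counterexample (LHS = ln(6) ≈ 1.792, RHS = ln(2) + ln(4) ≈ 2.079), but it's lexicographically larger.

Answer: (a, b) = (1, 1)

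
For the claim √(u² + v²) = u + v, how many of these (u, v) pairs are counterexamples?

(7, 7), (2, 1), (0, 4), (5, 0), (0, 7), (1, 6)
Testing each pair:
(7, 7): LHS = 7·√(2) ≈ 9.899, RHS = 14 → counterexample
(2, 1): LHS = √(5) ≈ 2.236, RHS = 3 → counterexample
(0, 4): LHS = 4, RHS = 4 → satisfies claim
(5, 0): LHS = 5, RHS = 5 → satisfies claim
(0, 7): LHS = 7, RHS = 7 → satisfies claim
(1, 6): LHS = √(37) ≈ 6.083, RHS = 7 → counterexample

That makes 3 counterexamples.

Answer: 3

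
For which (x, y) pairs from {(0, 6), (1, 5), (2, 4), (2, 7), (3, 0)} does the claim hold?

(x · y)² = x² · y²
All pairs

Testing each pair:
(0, 6): LHS = 0, RHS = 0 → holds
(1, 5): LHS = 25, RHS = 25 → holds
(2, 4): LHS = 64, RHS = 64 → holds
(2, 7): LHS = 196, RHS = 196 → holds
(3, 0): LHS = 0, RHS = 0 → holds

Every pair satisfies the claim.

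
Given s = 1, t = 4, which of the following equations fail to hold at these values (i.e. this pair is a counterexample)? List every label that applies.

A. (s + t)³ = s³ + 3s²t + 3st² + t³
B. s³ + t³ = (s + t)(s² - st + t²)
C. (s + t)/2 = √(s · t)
C

Evaluating each claim at the given values:
A. LHS = 125, RHS = 125 → holds here (LHS = RHS)
B. LHS = 65, RHS = 65 → holds here (LHS = RHS)
C. LHS = 5/2, RHS = 2 → fails here (LHS ≠ RHS)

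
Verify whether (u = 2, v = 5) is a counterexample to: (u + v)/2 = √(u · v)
Yes

Substituting u = 2, v = 5:
LHS = (2 + 5)/2 = 7/2
RHS = √(2 · 5) = √(10) ≈ 3.162

Since LHS ≠ RHS, this pair disproves the claim.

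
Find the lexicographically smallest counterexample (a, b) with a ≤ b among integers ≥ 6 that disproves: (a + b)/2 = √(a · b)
At (6, 6): both sides equal 6, so it holds there.

Substituting (6, 7) into the claim:
LHS = (6 + 7)/2 = 13/2
RHS = √(6 · 7) = √(42) ≈ 6.481

Since LHS ≠ RHS, this pair disproves the claim, and no lexicographically smaller pair (a ≤ b, integers ≥ 6) does.

For instance (7, 12) is also a counterexample (LHS = 19/2, RHS = 2·√(21) ≈ 9.165), but it's lexicographically larger.

Answer: (a, b) = (6, 7)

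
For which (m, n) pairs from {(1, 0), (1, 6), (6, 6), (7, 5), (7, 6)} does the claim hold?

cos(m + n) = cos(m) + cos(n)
Testing each pair:
(1, 0): LHS = cos(1) ≈ 0.5403, RHS = cos(1) + 1 ≈ 1.54 → fails
(1, 6): LHS = cos(7) ≈ 0.7539, RHS = cos(1) + cos(6) ≈ 1.5 → fails
(6, 6): LHS = cos(12) ≈ 0.8439, RHS = 2·cos(6) ≈ 1.92 → fails
(7, 5): LHS = cos(12) ≈ 0.8439, RHS = cos(5) + cos(7) ≈ 1.038 → fails
(7, 6): LHS = cos(13) ≈ 0.9074, RHS = cos(7) + cos(6) ≈ 1.714 → fails

No pair satisfies the claim.

Answer: None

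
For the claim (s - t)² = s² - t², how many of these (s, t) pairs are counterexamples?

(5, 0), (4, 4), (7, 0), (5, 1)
Testing each pair:
(5, 0): LHS = 25, RHS = 25 → satisfies claim
(4, 4): LHS = 0, RHS = 0 → satisfies claim
(7, 0): LHS = 49, RHS = 49 → satisfies claim
(5, 1): LHS = 16, RHS = 24 → counterexample

That makes 1 counterexample.

Answer: 1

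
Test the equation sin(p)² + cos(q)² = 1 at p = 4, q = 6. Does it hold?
Substituting p = 4, q = 6:

LHS = sin(4)² + cos(6)² ≈ 1.495
RHS = 1

LHS ≠ RHS, so the equation does not hold at this point.

Answer: Fails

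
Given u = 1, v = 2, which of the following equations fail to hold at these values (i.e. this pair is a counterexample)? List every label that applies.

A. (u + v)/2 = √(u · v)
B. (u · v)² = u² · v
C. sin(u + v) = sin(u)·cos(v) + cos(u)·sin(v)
Evaluating each claim at the given values:
A. LHS = 3/2, RHS = √(2) ≈ 1.414 → fails here (LHS ≠ RHS)
B. LHS = 4, RHS = 2 → fails here (LHS ≠ RHS)
C. LHS = sin(3) ≈ 0.1411, RHS = sin(1)·cos(2) + sin(2)·cos(1) ≈ 0.1411 → holds here (LHS = RHS)

Answer: A, B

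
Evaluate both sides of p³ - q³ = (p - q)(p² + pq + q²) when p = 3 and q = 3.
LHS = 3³ - 3³ = 0
RHS = (3 - 3)(3² + 3·3 + 3²) = 0

LHS = RHS: the two sides agree.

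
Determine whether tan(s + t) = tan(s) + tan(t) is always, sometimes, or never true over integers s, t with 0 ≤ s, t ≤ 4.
It holds at (s, t) = (2, 0) (both sides equal tan(2) ≈ -2.185), but fails at (s, t) = (1, 4) (LHS = tan(5) ≈ -3.381, RHS = tan(4) + tan(1) ≈ 2.715).

Answer: Sometimes true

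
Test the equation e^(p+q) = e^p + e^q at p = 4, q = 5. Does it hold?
Fails

Substituting p = 4, q = 5:

LHS = e^(4+5) = e^9 ≈ 8103
RHS = e^4 + e^5 ≈ 203

LHS ≠ RHS, so the equation does not hold at this point.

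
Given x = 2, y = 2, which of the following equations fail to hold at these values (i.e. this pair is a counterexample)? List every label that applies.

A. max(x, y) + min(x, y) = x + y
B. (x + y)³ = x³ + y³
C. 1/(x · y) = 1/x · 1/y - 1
B, C

Evaluating each claim at the given values:
A. LHS = 4, RHS = 4 → holds here (LHS = RHS)
B. LHS = 64, RHS = 16 → fails here (LHS ≠ RHS)
C. LHS = 1/4, RHS = -3/4 → fails here (LHS ≠ RHS)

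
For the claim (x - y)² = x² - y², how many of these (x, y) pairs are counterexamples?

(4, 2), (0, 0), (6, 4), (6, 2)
3

Testing each pair:
(4, 2): LHS = 4, RHS = 12 → counterexample
(0, 0): LHS = 0, RHS = 0 → satisfies claim
(6, 4): LHS = 4, RHS = 20 → counterexample
(6, 2): LHS = 16, RHS = 32 → counterexample

That makes 3 counterexamples.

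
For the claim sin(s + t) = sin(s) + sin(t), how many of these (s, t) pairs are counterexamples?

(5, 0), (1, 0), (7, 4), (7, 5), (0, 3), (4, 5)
Testing each pair:
(5, 0): LHS = sin(5) ≈ -0.9589, RHS = sin(5) ≈ -0.9589 → satisfies claim
(1, 0): LHS = sin(1) ≈ 0.8415, RHS = sin(1) ≈ 0.8415 → satisfies claim
(7, 4): LHS = sin(11) ≈ -1, RHS = sin(4) + sin(7) ≈ -0.09982 → counterexample
(7, 5): LHS = sin(12) ≈ -0.5366, RHS = sin(5) + sin(7) ≈ -0.3019 → counterexample
(0, 3): LHS = sin(3) ≈ 0.1411, RHS = sin(3) ≈ 0.1411 → satisfies claim
(4, 5): LHS = sin(9) ≈ 0.4121, RHS = sin(5) + sin(4) ≈ -1.716 → counterexample

That makes 3 counterexamples.

Answer: 3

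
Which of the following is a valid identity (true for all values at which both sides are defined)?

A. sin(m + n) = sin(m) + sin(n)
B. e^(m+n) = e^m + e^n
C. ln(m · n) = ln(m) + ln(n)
A: fails at (3, 5) — LHS = sin(8) ≈ 0.9894, RHS = sin(5) + sin(3) ≈ -0.8178.
B: fails at (5, 8) — LHS = e^13 ≈ 442413.4, RHS = e^5 + e^8 ≈ 3129.
C: holds — e.g. at (4, 6), both sides equal ln(24) ≈ 3.178.

Answer: C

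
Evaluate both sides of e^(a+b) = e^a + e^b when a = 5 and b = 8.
LHS = e^(5+8) = e^13 ≈ 442413.4
RHS = e^5 + e^8 ≈ 3129

LHS ≠ RHS (they differ by about 439284.0), so the equation does not hold here.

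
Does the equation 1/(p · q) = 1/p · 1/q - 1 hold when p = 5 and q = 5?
Substituting p = 5, q = 5:

LHS = 1/(5 · 5) = 1/25
RHS = 1/5 · 1/5 - 1 = -24/25

LHS ≠ RHS, so the equation does not hold at this point.

Answer: Fails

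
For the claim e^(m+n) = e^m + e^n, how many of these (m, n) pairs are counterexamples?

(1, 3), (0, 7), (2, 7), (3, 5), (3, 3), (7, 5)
Testing each pair:
(1, 3): LHS = e^4 ≈ 54.6, RHS = e + e^3 ≈ 22.8 → counterexample
(0, 7): LHS = e^7 ≈ 1097, RHS = 1 + e^7 ≈ 1098 → counterexample
(2, 7): LHS = e^9 ≈ 8103, RHS = e^2 + e^7 ≈ 1104 → counterexample
(3, 5): LHS = e^8 ≈ 2981, RHS = e^3 + e^5 ≈ 168.5 → counterexample
(3, 3): LHS = e^6 ≈ 403.4, RHS = 2·e^3 ≈ 40.17 → counterexample
(7, 5): LHS = e^12 ≈ 162754.8, RHS = e^5 + e^7 ≈ 1245 → counterexample

That makes 6 counterexamples.

Answer: 6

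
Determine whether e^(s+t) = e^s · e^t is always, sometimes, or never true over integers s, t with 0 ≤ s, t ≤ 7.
Always true

The identity holds for every pair in the range. For instance at (s, t) = (4, 3): both sides equal e^7 ≈ 1097.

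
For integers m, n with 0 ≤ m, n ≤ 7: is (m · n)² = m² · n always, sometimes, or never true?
Sometimes true

It holds at (m, n) = (7, 0) (both sides equal 0), but fails at (m, n) = (4, 5) (LHS = 400, RHS = 80).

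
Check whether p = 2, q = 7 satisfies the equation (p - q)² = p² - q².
Substituting p = 2, q = 7:

LHS = (2 - 7)² = 25
RHS = 2² - 7² = -45

LHS ≠ RHS, so the equation does not hold at this point.

Answer: Fails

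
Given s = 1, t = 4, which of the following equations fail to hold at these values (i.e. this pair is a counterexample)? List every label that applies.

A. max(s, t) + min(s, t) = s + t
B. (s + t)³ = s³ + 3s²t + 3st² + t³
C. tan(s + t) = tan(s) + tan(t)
C

Evaluating each claim at the given values:
A. LHS = 5, RHS = 5 → holds here (LHS = RHS)
B. LHS = 125, RHS = 125 → holds here (LHS = RHS)
C. LHS = tan(5) ≈ -3.381, RHS = tan(4) + tan(1) ≈ 2.715 → fails here (LHS ≠ RHS)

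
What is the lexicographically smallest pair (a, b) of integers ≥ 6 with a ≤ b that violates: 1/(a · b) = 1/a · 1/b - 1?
(a, b) = (6, 6)

Substituting (6, 6) into the claim:
LHS = 1/(6 · 6) = 1/36
RHS = 1/6 · 1/6 - 1 = -35/36

Since LHS ≠ RHS, this pair disproves the claim, and no lexicographically smaller pair (a ≤ b, integers ≥ 6) does.

For instance (8, 10) is also a counterexample (LHS = 1/80, RHS = -79/80), but it's lexicographically larger.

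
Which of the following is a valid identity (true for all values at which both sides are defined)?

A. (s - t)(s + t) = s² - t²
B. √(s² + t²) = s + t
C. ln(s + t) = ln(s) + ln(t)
A: holds — e.g. at (5, 8), both sides equal -39.
B: fails at (2, 3) — LHS = √(13) ≈ 3.606, RHS = 5.
C: fails at (1, 3) — LHS = ln(4) ≈ 1.386, RHS = ln(3) ≈ 1.099.

Answer: A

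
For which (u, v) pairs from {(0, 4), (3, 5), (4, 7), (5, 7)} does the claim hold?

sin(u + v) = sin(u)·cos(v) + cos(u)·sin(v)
All pairs

Testing each pair:
(0, 4): LHS = sin(4) ≈ -0.7568, RHS = sin(4) ≈ -0.7568 → holds
(3, 5): LHS = sin(8) ≈ 0.9894, RHS = sin(3)·cos(5) + sin(5)·cos(3) ≈ 0.9894 → holds
(4, 7): LHS = sin(11) ≈ -1, RHS = sin(4)·cos(7) + sin(7)·cos(4) ≈ -1 → holds
(5, 7): LHS = sin(12) ≈ -0.5366, RHS = sin(5)·cos(7) + sin(7)·cos(5) ≈ -0.5366 → holds

Every pair satisfies the claim.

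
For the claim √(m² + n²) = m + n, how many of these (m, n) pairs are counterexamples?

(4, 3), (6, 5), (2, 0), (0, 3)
2

Testing each pair:
(4, 3): LHS = 5, RHS = 7 → counterexample
(6, 5): LHS = √(61) ≈ 7.81, RHS = 11 → counterexample
(2, 0): LHS = 2, RHS = 2 → satisfies claim
(0, 3): LHS = 3, RHS = 3 → satisfies claim

That makes 2 counterexamples.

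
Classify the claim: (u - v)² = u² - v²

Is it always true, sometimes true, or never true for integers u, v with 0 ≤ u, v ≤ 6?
It holds at (u, v) = (2, 0) (both sides equal 4), but fails at (u, v) = (4, 2) (LHS = 4, RHS = 12).

Answer: Sometimes true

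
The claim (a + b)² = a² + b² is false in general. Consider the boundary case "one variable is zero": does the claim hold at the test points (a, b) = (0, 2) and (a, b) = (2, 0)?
Yes, holds at both test points

At (0, 2): LHS = 4, RHS = 4 → equal
At (2, 0): LHS = 4, RHS = 4 → equal

So the claim does hold at both of these boundary points, even though it is not an identity.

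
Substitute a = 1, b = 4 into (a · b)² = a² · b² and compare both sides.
LHS = (1 · 4)² = 16
RHS = 1² · 4² = 16

LHS = RHS: the two sides agree.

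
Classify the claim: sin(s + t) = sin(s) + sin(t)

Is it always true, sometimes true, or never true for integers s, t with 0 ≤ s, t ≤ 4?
Sometimes true

It holds at (s, t) = (3, 0) (both sides equal sin(3) ≈ 0.1411), but fails at (s, t) = (2, 3) (LHS = sin(5) ≈ -0.9589, RHS = sin(3) + sin(2) ≈ 1.05).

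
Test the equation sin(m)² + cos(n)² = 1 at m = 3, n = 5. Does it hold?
Substituting m = 3, n = 5:

LHS = sin(3)² + cos(5)² ≈ 0.1004
RHS = 1

LHS ≠ RHS, so the equation does not hold at this point.

Answer: Fails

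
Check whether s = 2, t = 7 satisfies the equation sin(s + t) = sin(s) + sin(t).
Fails

Substituting s = 2, t = 7:

LHS = sin(2 + 7) = sin(9) ≈ 0.4121
RHS = sin(2) + sin(7) ≈ 1.566

LHS ≠ RHS, so the equation does not hold at this point.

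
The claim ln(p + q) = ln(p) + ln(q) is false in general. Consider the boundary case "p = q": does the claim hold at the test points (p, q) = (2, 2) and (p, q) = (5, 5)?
Only at (2, 2)

At (2, 2): LHS = ln(4) ≈ 1.386, RHS = 2·ln(2) ≈ 1.386 → equal
At (5, 5): LHS = ln(10) ≈ 2.303 ≠ RHS = 2·ln(5) ≈ 3.219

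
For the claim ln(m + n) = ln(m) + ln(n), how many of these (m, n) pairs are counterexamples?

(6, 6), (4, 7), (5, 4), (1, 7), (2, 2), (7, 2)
Testing each pair:
(6, 6): LHS = ln(12) ≈ 2.485, RHS = 2·ln(6) ≈ 3.584 → counterexample
(4, 7): LHS = ln(11) ≈ 2.398, RHS = ln(4) + ln(7) ≈ 3.332 → counterexample
(5, 4): LHS = ln(9) ≈ 2.197, RHS = ln(4) + ln(5) ≈ 2.996 → counterexample
(1, 7): LHS = ln(8) ≈ 2.079, RHS = ln(7) ≈ 1.946 → counterexample
(2, 2): LHS = ln(4) ≈ 1.386, RHS = 2·ln(2) ≈ 1.386 → satisfies claim
(7, 2): LHS = ln(9) ≈ 2.197, RHS = ln(2) + ln(7) ≈ 2.639 → counterexample

That makes 5 counterexamples.

Answer: 5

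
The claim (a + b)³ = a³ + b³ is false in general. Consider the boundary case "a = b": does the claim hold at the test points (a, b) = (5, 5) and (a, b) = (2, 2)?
No, fails at both test points

At (5, 5): LHS = 1000 ≠ RHS = 250
At (2, 2): LHS = 64 ≠ RHS = 16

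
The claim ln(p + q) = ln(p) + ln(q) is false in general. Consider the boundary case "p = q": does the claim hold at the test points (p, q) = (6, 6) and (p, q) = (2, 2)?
At (6, 6): LHS = ln(12) ≈ 2.485 ≠ RHS = 2·ln(6) ≈ 3.584
At (2, 2): LHS = ln(4) ≈ 1.386, RHS = 2·ln(2) ≈ 1.386 → equal

Answer: Only at (2, 2)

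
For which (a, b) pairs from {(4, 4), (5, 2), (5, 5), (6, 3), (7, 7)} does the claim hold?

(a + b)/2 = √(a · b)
Testing each pair:
(4, 4): LHS = 4, RHS = 4 → holds
(5, 2): LHS = 7/2, RHS = √(10) ≈ 3.162 → fails
(5, 5): LHS = 5, RHS = 5 → holds
(6, 3): LHS = 9/2, RHS = 3·√(2) ≈ 4.243 → fails
(7, 7): LHS = 7, RHS = 7 → holds

3 of 5 pairs satisfy the claim.

Answer: (4, 4), (5, 5), (7, 7)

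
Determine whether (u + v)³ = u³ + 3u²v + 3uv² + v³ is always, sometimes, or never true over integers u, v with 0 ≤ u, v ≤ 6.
Always true

The identity holds for every pair in the range. For instance at (u, v) = (3, 1): both sides equal 64.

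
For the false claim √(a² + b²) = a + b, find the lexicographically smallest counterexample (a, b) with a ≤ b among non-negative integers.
Substituting (1, 1) into the claim:
LHS = √(1² + 1²) = √(2) ≈ 1.414
RHS = 1 + 1 = 2

Since LHS ≠ RHS, this pair disproves the claim, and no lexicographically smaller pair (a ≤ b, non-negative integers) does.

For instance (2, 5) is also a counterexample (LHS = √(29) ≈ 5.385, RHS = 7), but it's lexicographically larger.

Answer: (a, b) = (1, 1)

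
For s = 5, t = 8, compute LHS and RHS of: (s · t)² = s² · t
LHS = (5 · 8)² = 1600
RHS = 5² · 8 = 200

LHS ≠ RHS, so the equation does not hold here.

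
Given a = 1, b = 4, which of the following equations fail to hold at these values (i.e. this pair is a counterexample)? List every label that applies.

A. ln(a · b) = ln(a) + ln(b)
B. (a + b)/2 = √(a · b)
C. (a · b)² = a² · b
Evaluating each claim at the given values:
A. LHS = ln(4) ≈ 1.386, RHS = ln(4) ≈ 1.386 → holds here (LHS = RHS)
B. LHS = 5/2, RHS = 2 → fails here (LHS ≠ RHS)
C. LHS = 16, RHS = 4 → fails here (LHS ≠ RHS)

Answer: B, C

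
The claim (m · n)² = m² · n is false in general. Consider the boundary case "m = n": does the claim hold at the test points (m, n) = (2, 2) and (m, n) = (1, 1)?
Only at (1, 1)

At (2, 2): LHS = 16 ≠ RHS = 8
At (1, 1): LHS = 1, RHS = 1 → equal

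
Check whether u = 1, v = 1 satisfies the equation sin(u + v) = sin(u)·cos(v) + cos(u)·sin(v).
Holds

Substituting u = 1, v = 1:

LHS = sin(1 + 1) = sin(2) ≈ 0.9093
RHS = sin(1)·cos(1) + cos(1)·sin(1) = 2·sin(1)·cos(1) ≈ 0.9093

LHS = RHS, so the equation holds at this point.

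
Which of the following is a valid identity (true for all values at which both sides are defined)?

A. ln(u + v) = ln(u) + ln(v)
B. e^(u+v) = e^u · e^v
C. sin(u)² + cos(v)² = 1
B

A: fails at (1, 3) — LHS = ln(4) ≈ 1.386, RHS = ln(3) ≈ 1.099.
B: holds — e.g. at (5, 8), both sides equal e^13 ≈ 442413.4.
C: fails at (3, 5) — LHS = sin(3)² + cos(5)² ≈ 0.1004, RHS = 1.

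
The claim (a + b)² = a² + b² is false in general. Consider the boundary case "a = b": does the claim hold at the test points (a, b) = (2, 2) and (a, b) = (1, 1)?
At (2, 2): LHS = 16 ≠ RHS = 8
At (1, 1): LHS = 4 ≠ RHS = 2

Answer: No, fails at both test points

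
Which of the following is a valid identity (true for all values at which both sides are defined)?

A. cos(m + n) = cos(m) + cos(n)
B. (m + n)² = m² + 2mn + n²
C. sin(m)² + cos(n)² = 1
A: fails at (3, 4) — LHS = cos(7) ≈ 0.7539, RHS = cos(3) + cos(4) ≈ -1.644.
B: holds — e.g. at (3, 3), both sides equal 36.
C: fails at (4, 5) — LHS = cos(5)² + sin(4)² ≈ 0.6532, RHS = 1.

Answer: B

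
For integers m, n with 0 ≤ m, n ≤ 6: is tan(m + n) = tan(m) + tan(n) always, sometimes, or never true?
Sometimes true

It holds at (m, n) = (0, 3) (both sides equal tan(3) ≈ -0.1425), but fails at (m, n) = (3, 5) (LHS = tan(8) ≈ -6.8, RHS = tan(5) + tan(3) ≈ -3.523).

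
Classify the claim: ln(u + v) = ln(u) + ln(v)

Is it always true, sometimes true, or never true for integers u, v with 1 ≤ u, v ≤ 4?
Sometimes true

It holds at (u, v) = (2, 2) (both sides equal ln(4) ≈ 1.386), but fails at (u, v) = (3, 4) (LHS = ln(7) ≈ 1.946, RHS = ln(3) + ln(4) ≈ 2.485).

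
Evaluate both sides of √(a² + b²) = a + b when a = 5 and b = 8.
LHS = √(5² + 8²) = √(89) ≈ 9.434
RHS = 5 + 8 = 13

LHS ≠ RHS (they differ by about 3.566), so the equation does not hold here.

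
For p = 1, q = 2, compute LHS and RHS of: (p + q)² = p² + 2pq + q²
LHS = (1 + 2)² = 9
RHS = 1² + 2·1·2 + 2² = 9

LHS = RHS: the two sides agree.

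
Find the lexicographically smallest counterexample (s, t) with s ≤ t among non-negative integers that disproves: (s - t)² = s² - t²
(s, t) = (0, 1)

Substituting (0, 1) into the claim:
LHS = (0 - 1)² = 1
RHS = 0² - 1² = -1

Since LHS ≠ RHS, this pair disproves the claim, and no lexicographically smaller pair (s ≤ t, non-negative integers) does.

For instance (0, 3) is also a counterexample (LHS = 9, RHS = -9), but it's lexicographically larger.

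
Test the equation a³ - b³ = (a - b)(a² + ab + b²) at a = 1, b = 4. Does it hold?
Holds

Substituting a = 1, b = 4:

LHS = 1³ - 4³ = -63
RHS = (1 - 4)(1² + 1·4 + 4²) = -63

LHS = RHS, so the equation holds at this point.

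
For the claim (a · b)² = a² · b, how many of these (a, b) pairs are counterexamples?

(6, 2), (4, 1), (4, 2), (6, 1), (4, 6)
Testing each pair:
(6, 2): LHS = 144, RHS = 72 → counterexample
(4, 1): LHS = 16, RHS = 16 → satisfies claim
(4, 2): LHS = 64, RHS = 32 → counterexample
(6, 1): LHS = 36, RHS = 36 → satisfies claim
(4, 6): LHS = 576, RHS = 96 → counterexample

That makes 3 counterexamples.

Answer: 3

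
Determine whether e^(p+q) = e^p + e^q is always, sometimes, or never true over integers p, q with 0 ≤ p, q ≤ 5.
The claim fails for every pair in the range. For instance at (p, q) = (0, 5): LHS = e^5 ≈ 148.4, RHS = 1 + e^5 ≈ 149.4.

Answer: Never true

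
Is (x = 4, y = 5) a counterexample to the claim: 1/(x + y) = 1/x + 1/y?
Yes

Substituting x = 4, y = 5:
LHS = 1/(4 + 5) = 1/9
RHS = 1/4 + 1/5 = 9/20

Since LHS ≠ RHS, this pair disproves the claim.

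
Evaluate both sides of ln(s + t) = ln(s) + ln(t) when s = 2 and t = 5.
LHS = ln(2 + 5) = ln(7) ≈ 1.946
RHS = ln(2) + ln(5) ≈ 2.303

LHS ≠ RHS (they differ by about 0.3567), so the equation does not hold here.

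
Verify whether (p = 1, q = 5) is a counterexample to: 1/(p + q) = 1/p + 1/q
Yes

Substituting p = 1, q = 5:
LHS = 1/(1 + 5) = 1/6
RHS = 1/1 + 1/5 = 6/5

Since LHS ≠ RHS, this pair disproves the claim.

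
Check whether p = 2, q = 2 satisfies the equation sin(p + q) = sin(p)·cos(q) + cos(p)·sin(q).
Holds

Substituting p = 2, q = 2:

LHS = sin(2 + 2) = sin(4) ≈ -0.7568
RHS = sin(2)·cos(2) + cos(2)·sin(2) = 2·sin(2)·cos(2) ≈ -0.7568

LHS = RHS, so the equation holds at this point.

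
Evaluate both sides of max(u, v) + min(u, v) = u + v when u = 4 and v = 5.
LHS = max(4, 5) + min(4, 5) = 9
RHS = 4 + 5 = 9

LHS = RHS: the two sides agree.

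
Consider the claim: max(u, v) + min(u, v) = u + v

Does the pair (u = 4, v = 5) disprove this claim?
No

Substituting u = 4, v = 5:
LHS = max(4, 5) + min(4, 5) = 9
RHS = 4 + 5 = 9

The sides agree, so this pair does not disprove the claim.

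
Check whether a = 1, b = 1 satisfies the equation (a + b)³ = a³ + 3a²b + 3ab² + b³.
Holds

Substituting a = 1, b = 1:

LHS = (1 + 1)³ = 8
RHS = 1³ + 3·1²·1 + 3·1·1² + 1³ = 8

LHS = RHS, so the equation holds at this point.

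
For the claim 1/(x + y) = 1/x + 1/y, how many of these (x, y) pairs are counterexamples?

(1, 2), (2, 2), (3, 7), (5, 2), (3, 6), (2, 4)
Testing each pair:
(1, 2): LHS = 1/3, RHS = 3/2 → counterexample
(2, 2): LHS = 1/4, RHS = 1 → counterexample
(3, 7): LHS = 1/10, RHS = 10/21 → counterexample
(5, 2): LHS = 1/7, RHS = 7/10 → counterexample
(3, 6): LHS = 1/9, RHS = 1/2 → counterexample
(2, 4): LHS = 1/6, RHS = 3/4 → counterexample

That makes 6 counterexamples.

Answer: 6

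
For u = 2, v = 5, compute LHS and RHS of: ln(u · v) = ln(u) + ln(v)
LHS = ln(2 · 5) = ln(10) ≈ 2.303
RHS = ln(2) + ln(5) ≈ 2.303

LHS = RHS: the two sides agree.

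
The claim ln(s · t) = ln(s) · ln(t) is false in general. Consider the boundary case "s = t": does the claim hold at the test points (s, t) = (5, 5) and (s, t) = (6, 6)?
At (5, 5): LHS = ln(25) ≈ 3.219 ≠ RHS = ln(5)² ≈ 2.59
At (6, 6): LHS = ln(36) ≈ 3.584 ≠ RHS = ln(6)² ≈ 3.21

Answer: No, fails at both test points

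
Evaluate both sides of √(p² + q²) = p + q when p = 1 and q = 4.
LHS = √(1² + 4²) = √(17) ≈ 4.123
RHS = 1 + 4 = 5

LHS ≠ RHS (they differ by about 0.8769), so the equation does not hold here.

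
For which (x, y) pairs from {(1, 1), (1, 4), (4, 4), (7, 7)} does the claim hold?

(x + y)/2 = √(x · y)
Testing each pair:
(1, 1): LHS = 1, RHS = 1 → holds
(1, 4): LHS = 5/2, RHS = 2 → fails
(4, 4): LHS = 4, RHS = 4 → holds
(7, 7): LHS = 7, RHS = 7 → holds

3 of 4 pairs satisfy the claim.

Answer: (1, 1), (4, 4), (7, 7)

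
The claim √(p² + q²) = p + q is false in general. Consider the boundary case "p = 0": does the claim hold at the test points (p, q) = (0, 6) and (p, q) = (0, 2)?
At (0, 6): LHS = 6, RHS = 6 → equal
At (0, 2): LHS = 2, RHS = 2 → equal

So the claim does hold at both of these boundary points, even though it is not an identity.

Answer: Yes, holds at both test points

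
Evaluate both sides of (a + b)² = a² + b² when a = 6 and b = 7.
LHS = (6 + 7)² = 169
RHS = 6² + 7² = 85

LHS ≠ RHS, so the equation does not hold here.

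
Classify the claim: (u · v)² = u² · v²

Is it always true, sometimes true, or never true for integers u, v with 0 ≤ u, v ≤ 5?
The identity holds for every pair in the range. For instance at (u, v) = (2, 5): both sides equal 100.

Answer: Always true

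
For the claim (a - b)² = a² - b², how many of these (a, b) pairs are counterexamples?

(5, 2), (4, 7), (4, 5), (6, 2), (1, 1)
4

Testing each pair:
(5, 2): LHS = 9, RHS = 21 → counterexample
(4, 7): LHS = 9, RHS = -33 → counterexample
(4, 5): LHS = 1, RHS = -9 → counterexample
(6, 2): LHS = 16, RHS = 32 → counterexample
(1, 1): LHS = 0, RHS = 0 → satisfies claim

That makes 4 counterexamples.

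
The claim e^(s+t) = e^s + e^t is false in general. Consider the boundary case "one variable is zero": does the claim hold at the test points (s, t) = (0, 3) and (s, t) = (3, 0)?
At (0, 3): LHS = e^3 ≈ 20.09 ≠ RHS = 1 + e^3 ≈ 21.09
At (3, 0): LHS = e^3 ≈ 20.09 ≠ RHS = 1 + e^3 ≈ 21.09

Answer: No, fails at both test points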